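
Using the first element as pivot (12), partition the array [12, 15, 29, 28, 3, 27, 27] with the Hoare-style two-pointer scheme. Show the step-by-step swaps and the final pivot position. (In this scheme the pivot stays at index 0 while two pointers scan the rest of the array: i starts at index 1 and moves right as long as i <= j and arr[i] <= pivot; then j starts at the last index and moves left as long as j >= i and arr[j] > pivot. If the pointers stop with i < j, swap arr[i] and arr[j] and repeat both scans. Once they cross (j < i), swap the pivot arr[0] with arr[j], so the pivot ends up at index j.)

Hoare-style two-pointer partition with pivot = 12:

Initial array: [12, 15, 29, 28, 3, 27, 27]

Pointers start at i = 1, j = 6.
i stops at index 1 (arr[1]=15 > 12), j stops at index 4 (arr[4]=3 <= 12): swap arr[1] and arr[4], array becomes [12, 3, 29, 28, 15, 27, 27]
i ends at 2, j ends at 1: the pointers have crossed (j < i), so scanning stops.

Swap pivot arr[0] with arr[1] to place pivot at position 1: [3, 12, 29, 28, 15, 27, 27]
Pivot position: 1

After partitioning with pivot 12, the array becomes [3, 12, 29, 28, 15, 27, 27]. The pivot is placed at index 1. All elements to the left of the pivot are <= 12, and all elements to the right are > 12.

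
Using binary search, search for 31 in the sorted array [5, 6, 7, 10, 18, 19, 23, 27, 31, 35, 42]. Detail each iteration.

Binary search for 31 in [5, 6, 7, 10, 18, 19, 23, 27, 31, 35, 42]:

lo=0, hi=10, mid=5, arr[mid]=19 -> 19 < 31, search right half
lo=6, hi=10, mid=8, arr[mid]=31 -> Found target at index 8!

Binary search finds 31 at index 8 after 2 comparisons. The search repeatedly halves the search space by comparing with the middle element.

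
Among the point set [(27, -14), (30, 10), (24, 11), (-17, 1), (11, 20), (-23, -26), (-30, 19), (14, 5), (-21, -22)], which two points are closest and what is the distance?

Computing all pairwise distances among 9 points:

d((27, -14), (30, 10)) = 24.1868
d((27, -14), (24, 11)) = 25.1794
d((27, -14), (-17, 1)) = 46.4866
d((27, -14), (11, 20)) = 37.5766
d((27, -14), (-23, -26)) = 51.4198
d((27, -14), (-30, 19)) = 65.8635
d((27, -14), (14, 5)) = 23.0217
d((27, -14), (-21, -22)) = 48.6621
d((30, 10), (24, 11)) = 6.0828
d((30, 10), (-17, 1)) = 47.8539
d((30, 10), (11, 20)) = 21.4709
d((30, 10), (-23, -26)) = 64.0703
d((30, 10), (-30, 19)) = 60.6712
d((30, 10), (14, 5)) = 16.7631
d((30, 10), (-21, -22)) = 60.208
d((24, 11), (-17, 1)) = 42.2019
d((24, 11), (11, 20)) = 15.8114
d((24, 11), (-23, -26)) = 59.8164
d((24, 11), (-30, 19)) = 54.5894
d((24, 11), (14, 5)) = 11.6619
d((24, 11), (-21, -22)) = 55.8032
d((-17, 1), (11, 20)) = 33.8378
d((-17, 1), (-23, -26)) = 27.6586
d((-17, 1), (-30, 19)) = 22.2036
d((-17, 1), (14, 5)) = 31.257
d((-17, 1), (-21, -22)) = 23.3452
d((11, 20), (-23, -26)) = 57.2014
d((11, 20), (-30, 19)) = 41.0122
d((11, 20), (14, 5)) = 15.2971
d((11, 20), (-21, -22)) = 52.8015
d((-23, -26), (-30, 19)) = 45.5412
d((-23, -26), (14, 5)) = 48.2701
d((-23, -26), (-21, -22)) = 4.4721 <-- minimum
d((-30, 19), (14, 5)) = 46.1736
d((-30, 19), (-21, -22)) = 41.9762
d((14, 5), (-21, -22)) = 44.2041

Closest pair: (-23, -26) and (-21, -22) with distance 4.4721

The closest pair is (-23, -26) and (-21, -22) with Euclidean distance 4.4721. For 9 points, brute-force pairwise comparison is shown above. For large n, the divide-and-conquer algorithm (sort by x, recurse on halves, check the dividing strip) achieves O(n log n).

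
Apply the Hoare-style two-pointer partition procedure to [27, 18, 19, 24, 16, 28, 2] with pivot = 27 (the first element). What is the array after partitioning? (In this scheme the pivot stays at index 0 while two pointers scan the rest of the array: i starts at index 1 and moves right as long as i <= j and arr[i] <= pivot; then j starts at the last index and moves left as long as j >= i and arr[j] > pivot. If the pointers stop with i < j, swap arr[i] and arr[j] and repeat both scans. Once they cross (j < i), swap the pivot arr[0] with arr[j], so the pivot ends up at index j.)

Hoare-style two-pointer partition with pivot = 27:

Initial array: [27, 18, 19, 24, 16, 28, 2]

Pointers start at i = 1, j = 6.
i stops at index 5 (arr[5]=28 > 27), j stops at index 6 (arr[6]=2 <= 27): swap arr[5] and arr[6], array becomes [27, 18, 19, 24, 16, 2, 28]
i ends at 6, j ends at 5: the pointers have crossed (j < i), so scanning stops.

Swap pivot arr[0] with arr[5] to place pivot at position 5: [2, 18, 19, 24, 16, 27, 28]
Pivot position: 5

After partitioning with pivot 27, the array becomes [2, 18, 19, 24, 16, 27, 28]. The pivot is placed at index 5. All elements to the left of the pivot are <= 27, and all elements to the right are > 27.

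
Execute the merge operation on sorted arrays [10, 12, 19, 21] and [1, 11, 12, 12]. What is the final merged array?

Merging process:

Compare 10 vs 1: take 1 from right. Merged: [1]
Compare 10 vs 11: take 10 from left. Merged: [1, 10]
Compare 12 vs 11: take 11 from right. Merged: [1, 10, 11]
Compare 12 vs 12: take 12 from left. Merged: [1, 10, 11, 12]
Compare 19 vs 12: take 12 from right. Merged: [1, 10, 11, 12, 12]
Compare 19 vs 12: take 12 from right. Merged: [1, 10, 11, 12, 12, 12]
Append remaining from left: [19, 21]. Merged: [1, 10, 11, 12, 12, 12, 19, 21]

Final merged array: [1, 10, 11, 12, 12, 12, 19, 21]
Total comparisons: 6

The merged array is [1, 10, 11, 12, 12, 12, 19, 21], requiring 6 comparisons. The merge step runs in O(n) time where n is the total number of elements.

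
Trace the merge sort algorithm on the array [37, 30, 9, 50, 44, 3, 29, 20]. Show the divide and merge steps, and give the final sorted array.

Merge sort trace:

Split: [37, 30, 9, 50, 44, 3, 29, 20] -> [37, 30, 9, 50] and [44, 3, 29, 20]
  Split: [37, 30, 9, 50] -> [37, 30] and [9, 50]
    Split: [37, 30] -> [37] and [30]
    Merge: [37] + [30] -> [30, 37]
    Split: [9, 50] -> [9] and [50]
    Merge: [9] + [50] -> [9, 50]
  Merge: [30, 37] + [9, 50] -> [9, 30, 37, 50]
  Split: [44, 3, 29, 20] -> [44, 3] and [29, 20]
    Split: [44, 3] -> [44] and [3]
    Merge: [44] + [3] -> [3, 44]
    Split: [29, 20] -> [29] and [20]
    Merge: [29] + [20] -> [20, 29]
  Merge: [3, 44] + [20, 29] -> [3, 20, 29, 44]
Merge: [9, 30, 37, 50] + [3, 20, 29, 44] -> [3, 9, 20, 29, 30, 37, 44, 50]

Final sorted array: [3, 9, 20, 29, 30, 37, 44, 50]

The merge sort proceeds by recursively splitting the array and merging sorted halves.
After all merges, the sorted array is [3, 9, 20, 29, 30, 37, 44, 50].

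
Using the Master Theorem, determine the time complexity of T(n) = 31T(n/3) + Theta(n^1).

Master Theorem for T(n) = 31T(n/3) + O(n^1):

a = 31, b = 3, c = 1
log_b(a) = log_3(31) = 3.1257

Case 1: c = 1 < log_3(31) = 3.1257
T(n) = O(n^(log_3 31))

For T(n) = 31T(n/3) + O(n^1): log_3(31) = 3.1257. This is Case 1 of the Master Theorem (c < log_b(a), work dominated by leaves), giving O(n^(log_3 31)).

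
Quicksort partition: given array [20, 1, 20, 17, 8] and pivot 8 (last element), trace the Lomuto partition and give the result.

Lomuto partition with pivot = 8:

Initial array: [20, 1, 20, 17, 8]

arr[0]=20 > 8: no swap
arr[1]=1 <= 8: swap with position 0, array becomes [1, 20, 20, 17, 8]
arr[2]=20 > 8: no swap
arr[3]=17 > 8: no swap

Place pivot at position 1: [1, 8, 20, 17, 20]
Pivot position: 1

After partitioning with pivot 8, the array becomes [1, 8, 20, 17, 20]. The pivot is placed at index 1. All elements to the left of the pivot are <= 8, and all elements to the right are > 8.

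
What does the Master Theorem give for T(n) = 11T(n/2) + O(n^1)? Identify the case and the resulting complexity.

Master Theorem for T(n) = 11T(n/2) + O(n^1):

a = 11, b = 2, c = 1
log_b(a) = log_2(11) = 3.4594

Case 1: c = 1 < log_2(11) = 3.4594
T(n) = O(n^(log_2 11))

For T(n) = 11T(n/2) + O(n^1): log_2(11) = 3.4594. This is Case 1 of the Master Theorem (c < log_b(a), work dominated by leaves), giving O(n^(log_2 11)).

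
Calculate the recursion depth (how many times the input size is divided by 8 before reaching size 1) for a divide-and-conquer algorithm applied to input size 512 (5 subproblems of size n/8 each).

For divide and conquer with division factor 8:

Problem sizes at each level:
Level 0: 512
Level 1: 64
Level 2: 8
Level 3: 1

The root is level 0 and the size-1 base case is level 3 (the tree spans levels 0 through 3, i.e. 4 levels counting the root), so the depth is the number of divisions: log_8(512) = 3

The recursion tree depth is log_8(512) = 3. At each level, the problem size is divided by 8, so it takes 3 divisions to reduce to a base case of size 1. The algorithm makes 5 recursive calls at each level.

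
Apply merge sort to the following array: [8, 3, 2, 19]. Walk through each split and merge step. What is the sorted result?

Merge sort trace:

Split: [8, 3, 2, 19] -> [8, 3] and [2, 19]
  Split: [8, 3] -> [8] and [3]
  Merge: [8] + [3] -> [3, 8]
  Split: [2, 19] -> [2] and [19]
  Merge: [2] + [19] -> [2, 19]
Merge: [3, 8] + [2, 19] -> [2, 3, 8, 19]

Final sorted array: [2, 3, 8, 19]

The merge sort proceeds by recursively splitting the array and merging sorted halves.
After all merges, the sorted array is [2, 3, 8, 19].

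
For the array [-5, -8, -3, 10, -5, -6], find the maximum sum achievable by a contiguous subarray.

Using Kadane's algorithm on [-5, -8, -3, 10, -5, -6]:

Scanning through the array:
Position 1 (value -8): max_ending_here = -8, max_so_far = -5
Position 2 (value -3): max_ending_here = -3, max_so_far = -3
Position 3 (value 10): max_ending_here = 10, max_so_far = 10
Position 4 (value -5): max_ending_here = 5, max_so_far = 10
Position 5 (value -6): max_ending_here = -1, max_so_far = 10

Maximum subarray: [10]
Maximum sum: 10

The maximum subarray is [10] with sum 10. This subarray runs from index 3 to index 3.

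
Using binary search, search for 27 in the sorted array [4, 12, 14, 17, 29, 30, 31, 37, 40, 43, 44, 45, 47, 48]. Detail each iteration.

Binary search for 27 in [4, 12, 14, 17, 29, 30, 31, 37, 40, 43, 44, 45, 47, 48]:

lo=0, hi=13, mid=6, arr[mid]=31 -> 31 > 27, search left half
lo=0, hi=5, mid=2, arr[mid]=14 -> 14 < 27, search right half
lo=3, hi=5, mid=4, arr[mid]=29 -> 29 > 27, search left half
lo=3, hi=3, mid=3, arr[mid]=17 -> 17 < 27, search right half
lo=4 > hi=3, target 27 not found

Binary search determines that 27 is not in the array after 4 comparisons. The search space was exhausted without finding the target.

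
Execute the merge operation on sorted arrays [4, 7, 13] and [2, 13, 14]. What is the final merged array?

Merging process:

Compare 4 vs 2: take 2 from right. Merged: [2]
Compare 4 vs 13: take 4 from left. Merged: [2, 4]
Compare 7 vs 13: take 7 from left. Merged: [2, 4, 7]
Compare 13 vs 13: take 13 from left. Merged: [2, 4, 7, 13]
Append remaining from right: [13, 14]. Merged: [2, 4, 7, 13, 13, 14]

Final merged array: [2, 4, 7, 13, 13, 14]
Total comparisons: 4

The merged array is [2, 4, 7, 13, 13, 14], requiring 4 comparisons. The merge step runs in O(n) time where n is the total number of elements.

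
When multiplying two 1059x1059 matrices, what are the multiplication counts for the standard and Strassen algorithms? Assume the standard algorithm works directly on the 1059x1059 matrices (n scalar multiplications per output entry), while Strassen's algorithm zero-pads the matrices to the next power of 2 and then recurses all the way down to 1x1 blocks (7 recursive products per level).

Matrix multiplication for 1059x1059 matrices:

Strassen's algorithm requires power-of-2 dimensions. Pad 1059x1059 to 2048x2048 (next power of 2).

Standard algorithm: 1059^3 = 1187648379 multiplications
Strassen's algorithm: 7^(log2(2048)) = 7^11 = 1977326743 multiplications
Difference: 1187648379 - 1977326743 = -789678364 (Strassen uses MORE here due to padding overhead — for small or just-over-power-of-2 n, padding can outweigh the per-level savings)

Standard: 1187648379 multiplications (1059^3). Strassen: 1977326743 multiplications (7^11, after padding to 2048x2048). Strassen reduces 8 recursive multiplications to 7 at each level.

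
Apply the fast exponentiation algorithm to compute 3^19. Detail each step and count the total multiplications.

Computing 3^19 by squaring (build up from 3^1; each line after the first costs one multiplication):

3^1 = 3
3^2 = (3^1)^2 = 3^2 = 9
3^4 = (3^2)^2 = 9^2 = 81
3^8 = (3^4)^2 = 81^2 = 6561
3^9 = 3 * 3^8 = 3 * 6561 = 19683
3^18 = (3^9)^2 = 19683^2 = 387420489
3^19 = 3 * 3^18 = 3 * 387420489 = 1162261467

Result: 1162261467
Multiplications needed: 6 (6 lines after 3^1)

3^19 = 1162261467. Using exponentiation by squaring, this requires 6 multiplications. The key idea: if the exponent is even, square the half-power; if odd, multiply by the base once.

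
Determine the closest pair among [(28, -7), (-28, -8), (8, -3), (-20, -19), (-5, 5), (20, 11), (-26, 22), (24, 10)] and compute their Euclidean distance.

Computing all pairwise distances among 8 points:

d((28, -7), (-28, -8)) = 56.0089
d((28, -7), (8, -3)) = 20.3961
d((28, -7), (-20, -19)) = 49.4773
d((28, -7), (-5, 5)) = 35.1141
d((28, -7), (20, 11)) = 19.6977
d((28, -7), (-26, 22)) = 61.2944
d((28, -7), (24, 10)) = 17.4642
d((-28, -8), (8, -3)) = 36.3456
d((-28, -8), (-20, -19)) = 13.6015
d((-28, -8), (-5, 5)) = 26.4197
d((-28, -8), (20, 11)) = 51.6236
d((-28, -8), (-26, 22)) = 30.0666
d((-28, -8), (24, 10)) = 55.0273
d((8, -3), (-20, -19)) = 32.249
d((8, -3), (-5, 5)) = 15.2643
d((8, -3), (20, 11)) = 18.4391
d((8, -3), (-26, 22)) = 42.2019
d((8, -3), (24, 10)) = 20.6155
d((-20, -19), (-5, 5)) = 28.3019
d((-20, -19), (20, 11)) = 50.0
d((-20, -19), (-26, 22)) = 41.4367
d((-20, -19), (24, 10)) = 52.6972
d((-5, 5), (20, 11)) = 25.7099
d((-5, 5), (-26, 22)) = 27.0185
d((-5, 5), (24, 10)) = 29.4279
d((20, 11), (-26, 22)) = 47.2969
d((20, 11), (24, 10)) = 4.1231 <-- minimum
d((-26, 22), (24, 10)) = 51.4198

Closest pair: (20, 11) and (24, 10) with distance 4.1231

The closest pair is (20, 11) and (24, 10) with Euclidean distance 4.1231. For 8 points, brute-force pairwise comparison is shown above. For large n, the divide-and-conquer algorithm (sort by x, recurse on halves, check the dividing strip) achieves O(n log n).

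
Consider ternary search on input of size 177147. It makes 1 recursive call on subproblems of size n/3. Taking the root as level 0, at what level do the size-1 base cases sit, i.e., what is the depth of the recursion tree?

For divide and conquer with division factor 3:

Problem sizes at each level:
Level 0: 177147
Level 1: 59049
Level 2: 19683
Level 3: 6561
Level 4: 2187
Level 5: 729
Level 6: 243
Level 7: 81
Level 8: 27
Level 9: 9
Level 10: 3
Level 11: 1

The root is level 0 and the size-1 base case is level 11 (the tree spans levels 0 through 11, i.e. 12 levels counting the root), so the depth is the number of divisions: log_3(177147) = 11

The recursion tree depth is log_3(177147) = 11. At each level, the problem size is divided by 3, so it takes 11 divisions to reduce to a base case of size 1. The algorithm makes 1 recursive call at each level.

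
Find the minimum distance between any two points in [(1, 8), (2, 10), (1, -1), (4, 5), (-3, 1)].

Computing all pairwise distances among 5 points:

d((1, 8), (2, 10)) = 2.2361 <-- minimum
d((1, 8), (1, -1)) = 9.0
d((1, 8), (4, 5)) = 4.2426
d((1, 8), (-3, 1)) = 8.0623
d((2, 10), (1, -1)) = 11.0454
d((2, 10), (4, 5)) = 5.3852
d((2, 10), (-3, 1)) = 10.2956
d((1, -1), (4, 5)) = 6.7082
d((1, -1), (-3, 1)) = 4.4721
d((4, 5), (-3, 1)) = 8.0623

Closest pair: (1, 8) and (2, 10) with distance 2.2361

The closest pair is (1, 8) and (2, 10) with Euclidean distance 2.2361. For 5 points, brute-force pairwise comparison is shown above. For large n, the divide-and-conquer algorithm (sort by x, recurse on halves, check the dividing strip) achieves O(n log n).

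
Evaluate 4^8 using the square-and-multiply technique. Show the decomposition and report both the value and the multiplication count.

Computing 4^8 by squaring (build up from 4^1; each line after the first costs one multiplication):

4^1 = 4
4^2 = (4^1)^2 = 4^2 = 16
4^4 = (4^2)^2 = 16^2 = 256
4^8 = (4^4)^2 = 256^2 = 65536

Result: 65536
Multiplications needed: 3 (3 lines after 4^1)

4^8 = 65536. Using exponentiation by squaring, this requires 3 multiplications. The key idea: if the exponent is even, square the half-power; if odd, multiply by the base once.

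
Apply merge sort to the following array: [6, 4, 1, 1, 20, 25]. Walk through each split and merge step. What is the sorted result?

Merge sort trace:

Split: [6, 4, 1, 1, 20, 25] -> [6, 4, 1] and [1, 20, 25]
  Split: [6, 4, 1] -> [6] and [4, 1]
    Split: [4, 1] -> [4] and [1]
    Merge: [4] + [1] -> [1, 4]
  Merge: [6] + [1, 4] -> [1, 4, 6]
  Split: [1, 20, 25] -> [1] and [20, 25]
    Split: [20, 25] -> [20] and [25]
    Merge: [20] + [25] -> [20, 25]
  Merge: [1] + [20, 25] -> [1, 20, 25]
Merge: [1, 4, 6] + [1, 20, 25] -> [1, 1, 4, 6, 20, 25]

Final sorted array: [1, 1, 4, 6, 20, 25]

The merge sort proceeds by recursively splitting the array and merging sorted halves.
After all merges, the sorted array is [1, 1, 4, 6, 20, 25].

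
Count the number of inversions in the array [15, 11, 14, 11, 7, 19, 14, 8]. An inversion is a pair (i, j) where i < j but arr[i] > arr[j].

Finding inversions in [15, 11, 14, 11, 7, 19, 14, 8]:

(0, 1): arr[0]=15 > arr[1]=11
(0, 2): arr[0]=15 > arr[2]=14
(0, 3): arr[0]=15 > arr[3]=11
(0, 4): arr[0]=15 > arr[4]=7
(0, 6): arr[0]=15 > arr[6]=14
(0, 7): arr[0]=15 > arr[7]=8
(1, 4): arr[1]=11 > arr[4]=7
(1, 7): arr[1]=11 > arr[7]=8
(2, 3): arr[2]=14 > arr[3]=11
(2, 4): arr[2]=14 > arr[4]=7
(2, 7): arr[2]=14 > arr[7]=8
(3, 4): arr[3]=11 > arr[4]=7
(3, 7): arr[3]=11 > arr[7]=8
(5, 6): arr[5]=19 > arr[6]=14
(5, 7): arr[5]=19 > arr[7]=8
(6, 7): arr[6]=14 > arr[7]=8

Total inversions: 16

The array has 16 inversion(s): (0,1), (0,2), (0,3), (0,4), (0,6), (0,7), (1,4), (1,7), (2,3), (2,4), (2,7), (3,4), (3,7), (5,6), (5,7), (6,7). Each pair (i,j) satisfies i < j and arr[i] > arr[j].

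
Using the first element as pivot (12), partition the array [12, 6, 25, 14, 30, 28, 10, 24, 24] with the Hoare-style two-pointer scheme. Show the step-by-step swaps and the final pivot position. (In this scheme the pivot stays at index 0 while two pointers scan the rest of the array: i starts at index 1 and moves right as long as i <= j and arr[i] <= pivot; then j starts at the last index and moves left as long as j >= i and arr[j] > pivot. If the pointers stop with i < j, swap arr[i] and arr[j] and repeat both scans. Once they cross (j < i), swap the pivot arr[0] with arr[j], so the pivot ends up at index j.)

Hoare-style two-pointer partition with pivot = 12:

Initial array: [12, 6, 25, 14, 30, 28, 10, 24, 24]

Pointers start at i = 1, j = 8.
i stops at index 2 (arr[2]=25 > 12), j stops at index 6 (arr[6]=10 <= 12): swap arr[2] and arr[6], array becomes [12, 6, 10, 14, 30, 28, 25, 24, 24]
i ends at 3, j ends at 2: the pointers have crossed (j < i), so scanning stops.

Swap pivot arr[0] with arr[2] to place pivot at position 2: [10, 6, 12, 14, 30, 28, 25, 24, 24]
Pivot position: 2

After partitioning with pivot 12, the array becomes [10, 6, 12, 14, 30, 28, 25, 24, 24]. The pivot is placed at index 2. All elements to the left of the pivot are <= 12, and all elements to the right are > 12.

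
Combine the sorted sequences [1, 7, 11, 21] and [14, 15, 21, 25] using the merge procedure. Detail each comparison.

Merging process:

Compare 1 vs 14: take 1 from left. Merged: [1]
Compare 7 vs 14: take 7 from left. Merged: [1, 7]
Compare 11 vs 14: take 11 from left. Merged: [1, 7, 11]
Compare 21 vs 14: take 14 from right. Merged: [1, 7, 11, 14]
Compare 21 vs 15: take 15 from right. Merged: [1, 7, 11, 14, 15]
Compare 21 vs 21: take 21 from left. Merged: [1, 7, 11, 14, 15, 21]
Append remaining from right: [21, 25]. Merged: [1, 7, 11, 14, 15, 21, 21, 25]

Final merged array: [1, 7, 11, 14, 15, 21, 21, 25]
Total comparisons: 6

The merged array is [1, 7, 11, 14, 15, 21, 21, 25], requiring 6 comparisons. The merge step runs in O(n) time where n is the total number of elements.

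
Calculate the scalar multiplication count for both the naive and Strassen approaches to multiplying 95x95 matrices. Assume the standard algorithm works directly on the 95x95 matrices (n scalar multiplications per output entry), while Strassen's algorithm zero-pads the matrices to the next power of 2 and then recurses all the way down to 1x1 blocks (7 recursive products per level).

Matrix multiplication for 95x95 matrices:

Strassen's algorithm requires power-of-2 dimensions. Pad 95x95 to 128x128 (next power of 2).

Standard algorithm: 95^3 = 857375 multiplications
Strassen's algorithm: 7^(log2(128)) = 7^7 = 823543 multiplications
Savings: 857375 - 823543 = 33832 multiplications

Standard: 857375 multiplications (95^3). Strassen: 823543 multiplications (7^7, after padding to 128x128). Strassen reduces 8 recursive multiplications to 7 at each level.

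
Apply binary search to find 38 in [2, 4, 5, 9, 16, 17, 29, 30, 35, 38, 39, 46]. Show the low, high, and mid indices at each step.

Binary search for 38 in [2, 4, 5, 9, 16, 17, 29, 30, 35, 38, 39, 46]:

lo=0, hi=11, mid=5, arr[mid]=17 -> 17 < 38, search right half
lo=6, hi=11, mid=8, arr[mid]=35 -> 35 < 38, search right half
lo=9, hi=11, mid=10, arr[mid]=39 -> 39 > 38, search left half
lo=9, hi=9, mid=9, arr[mid]=38 -> Found target at index 9!

Binary search finds 38 at index 9 after 4 comparisons. The search repeatedly halves the search space by comparing with the middle element.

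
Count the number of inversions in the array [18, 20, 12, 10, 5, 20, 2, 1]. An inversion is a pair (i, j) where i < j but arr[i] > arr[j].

Finding inversions in [18, 20, 12, 10, 5, 20, 2, 1]:

(0, 2): arr[0]=18 > arr[2]=12
(0, 3): arr[0]=18 > arr[3]=10
(0, 4): arr[0]=18 > arr[4]=5
(0, 6): arr[0]=18 > arr[6]=2
(0, 7): arr[0]=18 > arr[7]=1
(1, 2): arr[1]=20 > arr[2]=12
(1, 3): arr[1]=20 > arr[3]=10
(1, 4): arr[1]=20 > arr[4]=5
(1, 6): arr[1]=20 > arr[6]=2
(1, 7): arr[1]=20 > arr[7]=1
(2, 3): arr[2]=12 > arr[3]=10
(2, 4): arr[2]=12 > arr[4]=5
(2, 6): arr[2]=12 > arr[6]=2
(2, 7): arr[2]=12 > arr[7]=1
(3, 4): arr[3]=10 > arr[4]=5
(3, 6): arr[3]=10 > arr[6]=2
(3, 7): arr[3]=10 > arr[7]=1
(4, 6): arr[4]=5 > arr[6]=2
(4, 7): arr[4]=5 > arr[7]=1
(5, 6): arr[5]=20 > arr[6]=2
(5, 7): arr[5]=20 > arr[7]=1
(6, 7): arr[6]=2 > arr[7]=1

Total inversions: 22

The array has 22 inversion(s): (0,2), (0,3), (0,4), (0,6), (0,7), (1,2), (1,3), (1,4), (1,6), (1,7), (2,3), (2,4), (2,6), (2,7), (3,4), (3,6), (3,7), (4,6), (4,7), (5,6), (5,7), (6,7). Each pair (i,j) satisfies i < j and arr[i] > arr[j].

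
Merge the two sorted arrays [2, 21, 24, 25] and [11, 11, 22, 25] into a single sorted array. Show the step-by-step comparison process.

Merging process:

Compare 2 vs 11: take 2 from left. Merged: [2]
Compare 21 vs 11: take 11 from right. Merged: [2, 11]
Compare 21 vs 11: take 11 from right. Merged: [2, 11, 11]
Compare 21 vs 22: take 21 from left. Merged: [2, 11, 11, 21]
Compare 24 vs 22: take 22 from right. Merged: [2, 11, 11, 21, 22]
Compare 24 vs 25: take 24 from left. Merged: [2, 11, 11, 21, 22, 24]
Compare 25 vs 25: take 25 from left. Merged: [2, 11, 11, 21, 22, 24, 25]
Append remaining from right: [25]. Merged: [2, 11, 11, 21, 22, 24, 25, 25]

Final merged array: [2, 11, 11, 21, 22, 24, 25, 25]
Total comparisons: 7

The merged array is [2, 11, 11, 21, 22, 24, 25, 25], requiring 7 comparisons. The merge step runs in O(n) time where n is the total number of elements.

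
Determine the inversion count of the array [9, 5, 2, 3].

Finding inversions in [9, 5, 2, 3]:

(0, 1): arr[0]=9 > arr[1]=5
(0, 2): arr[0]=9 > arr[2]=2
(0, 3): arr[0]=9 > arr[3]=3
(1, 2): arr[1]=5 > arr[2]=2
(1, 3): arr[1]=5 > arr[3]=3

Total inversions: 5

The array has 5 inversion(s): (0,1), (0,2), (0,3), (1,2), (1,3). Each pair (i,j) satisfies i < j and arr[i] > arr[j].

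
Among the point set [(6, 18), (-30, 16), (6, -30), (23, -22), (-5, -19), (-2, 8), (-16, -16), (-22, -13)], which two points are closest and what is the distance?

Computing all pairwise distances among 8 points:

d((6, 18), (-30, 16)) = 36.0555
d((6, 18), (6, -30)) = 48.0
d((6, 18), (23, -22)) = 43.4626
d((6, 18), (-5, -19)) = 38.6005
d((6, 18), (-2, 8)) = 12.8062
d((6, 18), (-16, -16)) = 40.4969
d((6, 18), (-22, -13)) = 41.7732
d((-30, 16), (6, -30)) = 58.4123
d((-30, 16), (23, -22)) = 65.215
d((-30, 16), (-5, -19)) = 43.0116
d((-30, 16), (-2, 8)) = 29.1204
d((-30, 16), (-16, -16)) = 34.9285
d((-30, 16), (-22, -13)) = 30.0832
d((6, -30), (23, -22)) = 18.7883
d((6, -30), (-5, -19)) = 15.5563
d((6, -30), (-2, 8)) = 38.833
d((6, -30), (-16, -16)) = 26.0768
d((6, -30), (-22, -13)) = 32.7567
d((23, -22), (-5, -19)) = 28.1603
d((23, -22), (-2, 8)) = 39.0512
d((23, -22), (-16, -16)) = 39.4588
d((23, -22), (-22, -13)) = 45.8912
d((-5, -19), (-2, 8)) = 27.1662
d((-5, -19), (-16, -16)) = 11.4018
d((-5, -19), (-22, -13)) = 18.0278
d((-2, 8), (-16, -16)) = 27.7849
d((-2, 8), (-22, -13)) = 29.0
d((-16, -16), (-22, -13)) = 6.7082 <-- minimum

Closest pair: (-16, -16) and (-22, -13) with distance 6.7082

The closest pair is (-16, -16) and (-22, -13) with Euclidean distance 6.7082. For 8 points, brute-force pairwise comparison is shown above. For large n, the divide-and-conquer algorithm (sort by x, recurse on halves, check the dividing strip) achieves O(n log n).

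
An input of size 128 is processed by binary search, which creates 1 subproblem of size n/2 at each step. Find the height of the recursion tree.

For divide and conquer with division factor 2:

Problem sizes at each level:
Level 0: 128
Level 1: 64
Level 2: 32
Level 3: 16
Level 4: 8
Level 5: 4
Level 6: 2
Level 7: 1

The root is level 0 and the size-1 base case is level 7 (the tree spans levels 0 through 7, i.e. 8 levels counting the root), so the depth is the number of divisions: log_2(128) = 7

The recursion tree depth is log_2(128) = 7. At each level, the problem size is divided by 2, so it takes 7 divisions to reduce to a base case of size 1. The algorithm makes 1 recursive call at each level.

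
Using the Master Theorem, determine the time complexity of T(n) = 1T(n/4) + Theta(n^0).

Master Theorem for T(n) = 1T(n/4) + O(n^0):

a = 1, b = 4, c = 0
log_b(a) = log_4(1) = 0.0000

Case 2: c = 0 = log_4(1) = 0.0000
T(n) = O(n^0 log n) = O(log n)

For T(n) = 1T(n/4) + O(n^0): log_4(1) = 0.0000. This is Case 2 of the Master Theorem (c = log_b(a), equal work at all levels), giving O(log n).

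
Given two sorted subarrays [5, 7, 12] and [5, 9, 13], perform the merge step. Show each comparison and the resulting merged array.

Merging process:

Compare 5 vs 5: take 5 from left. Merged: [5]
Compare 7 vs 5: take 5 from right. Merged: [5, 5]
Compare 7 vs 9: take 7 from left. Merged: [5, 5, 7]
Compare 12 vs 9: take 9 from right. Merged: [5, 5, 7, 9]
Compare 12 vs 13: take 12 from left. Merged: [5, 5, 7, 9, 12]
Append remaining from right: [13]. Merged: [5, 5, 7, 9, 12, 13]

Final merged array: [5, 5, 7, 9, 12, 13]
Total comparisons: 5

The merged array is [5, 5, 7, 9, 12, 13], requiring 5 comparisons. The merge step runs in O(n) time where n is the total number of elements.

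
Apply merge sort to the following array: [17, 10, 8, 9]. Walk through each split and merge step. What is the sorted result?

Merge sort trace:

Split: [17, 10, 8, 9] -> [17, 10] and [8, 9]
  Split: [17, 10] -> [17] and [10]
  Merge: [17] + [10] -> [10, 17]
  Split: [8, 9] -> [8] and [9]
  Merge: [8] + [9] -> [8, 9]
Merge: [10, 17] + [8, 9] -> [8, 9, 10, 17]

Final sorted array: [8, 9, 10, 17]

The merge sort proceeds by recursively splitting the array and merging sorted halves.
After all merges, the sorted array is [8, 9, 10, 17].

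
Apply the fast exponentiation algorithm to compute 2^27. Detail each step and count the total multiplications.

Computing 2^27 by squaring (build up from 2^1; each line after the first costs one multiplication):

2^1 = 2
2^2 = (2^1)^2 = 2^2 = 4
2^3 = 2 * 2^2 = 2 * 4 = 8
2^6 = (2^3)^2 = 8^2 = 64
2^12 = (2^6)^2 = 64^2 = 4096
2^13 = 2 * 2^12 = 2 * 4096 = 8192
2^26 = (2^13)^2 = 8192^2 = 67108864
2^27 = 2 * 2^26 = 2 * 67108864 = 134217728

Result: 134217728
Multiplications needed: 7 (7 lines after 2^1)

2^27 = 134217728. Using exponentiation by squaring, this requires 7 multiplications. The key idea: if the exponent is even, square the half-power; if odd, multiply by the base once.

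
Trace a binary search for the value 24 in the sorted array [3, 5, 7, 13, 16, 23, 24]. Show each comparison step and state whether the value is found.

Binary search for 24 in [3, 5, 7, 13, 16, 23, 24]:

lo=0, hi=6, mid=3, arr[mid]=13 -> 13 < 24, search right half
lo=4, hi=6, mid=5, arr[mid]=23 -> 23 < 24, search right half
lo=6, hi=6, mid=6, arr[mid]=24 -> Found target at index 6!

Binary search finds 24 at index 6 after 3 comparisons. The search repeatedly halves the search space by comparing with the middle element.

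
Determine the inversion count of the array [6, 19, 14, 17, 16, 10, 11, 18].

Finding inversions in [6, 19, 14, 17, 16, 10, 11, 18]:

(1, 2): arr[1]=19 > arr[2]=14
(1, 3): arr[1]=19 > arr[3]=17
(1, 4): arr[1]=19 > arr[4]=16
(1, 5): arr[1]=19 > arr[5]=10
(1, 6): arr[1]=19 > arr[6]=11
(1, 7): arr[1]=19 > arr[7]=18
(2, 5): arr[2]=14 > arr[5]=10
(2, 6): arr[2]=14 > arr[6]=11
(3, 4): arr[3]=17 > arr[4]=16
(3, 5): arr[3]=17 > arr[5]=10
(3, 6): arr[3]=17 > arr[6]=11
(4, 5): arr[4]=16 > arr[5]=10
(4, 6): arr[4]=16 > arr[6]=11

Total inversions: 13

The array has 13 inversion(s): (1,2), (1,3), (1,4), (1,5), (1,6), (1,7), (2,5), (2,6), (3,4), (3,5), (3,6), (4,5), (4,6). Each pair (i,j) satisfies i < j and arr[i] > arr[j].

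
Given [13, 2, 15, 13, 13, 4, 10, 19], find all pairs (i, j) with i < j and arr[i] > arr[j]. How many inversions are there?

Finding inversions in [13, 2, 15, 13, 13, 4, 10, 19]:

(0, 1): arr[0]=13 > arr[1]=2
(0, 5): arr[0]=13 > arr[5]=4
(0, 6): arr[0]=13 > arr[6]=10
(2, 3): arr[2]=15 > arr[3]=13
(2, 4): arr[2]=15 > arr[4]=13
(2, 5): arr[2]=15 > arr[5]=4
(2, 6): arr[2]=15 > arr[6]=10
(3, 5): arr[3]=13 > arr[5]=4
(3, 6): arr[3]=13 > arr[6]=10
(4, 5): arr[4]=13 > arr[5]=4
(4, 6): arr[4]=13 > arr[6]=10

Total inversions: 11

The array has 11 inversion(s): (0,1), (0,5), (0,6), (2,3), (2,4), (2,5), (2,6), (3,5), (3,6), (4,5), (4,6). Each pair (i,j) satisfies i < j and arr[i] > arr[j].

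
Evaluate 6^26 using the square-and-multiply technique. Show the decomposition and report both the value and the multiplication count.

Computing 6^26 by squaring (build up from 6^1; each line after the first costs one multiplication):

6^1 = 6
6^2 = (6^1)^2 = 6^2 = 36
6^3 = 6 * 6^2 = 6 * 36 = 216
6^6 = (6^3)^2 = 216^2 = 46656
6^12 = (6^6)^2 = 46656^2 = 2176782336
6^13 = 6 * 6^12 = 6 * 2176782336 = 13060694016
6^26 = (6^13)^2 = 13060694016^2 = 170581728179578208256

Result: 170581728179578208256
Multiplications needed: 6 (6 lines after 6^1)

6^26 = 170581728179578208256. Using exponentiation by squaring, this requires 6 multiplications. The key idea: if the exponent is even, square the half-power; if odd, multiply by the base once.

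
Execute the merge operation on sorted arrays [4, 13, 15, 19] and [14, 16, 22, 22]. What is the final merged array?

Merging process:

Compare 4 vs 14: take 4 from left. Merged: [4]
Compare 13 vs 14: take 13 from left. Merged: [4, 13]
Compare 15 vs 14: take 14 from right. Merged: [4, 13, 14]
Compare 15 vs 16: take 15 from left. Merged: [4, 13, 14, 15]
Compare 19 vs 16: take 16 from right. Merged: [4, 13, 14, 15, 16]
Compare 19 vs 22: take 19 from left. Merged: [4, 13, 14, 15, 16, 19]
Append remaining from right: [22, 22]. Merged: [4, 13, 14, 15, 16, 19, 22, 22]

Final merged array: [4, 13, 14, 15, 16, 19, 22, 22]
Total comparisons: 6

The merged array is [4, 13, 14, 15, 16, 19, 22, 22], requiring 6 comparisons. The merge step runs in O(n) time where n is the total number of elements.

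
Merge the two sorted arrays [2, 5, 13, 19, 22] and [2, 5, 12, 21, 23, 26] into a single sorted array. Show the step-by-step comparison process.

Merging process:

Compare 2 vs 2: take 2 from left. Merged: [2]
Compare 5 vs 2: take 2 from right. Merged: [2, 2]
Compare 5 vs 5: take 5 from left. Merged: [2, 2, 5]
Compare 13 vs 5: take 5 from right. Merged: [2, 2, 5, 5]
Compare 13 vs 12: take 12 from right. Merged: [2, 2, 5, 5, 12]
Compare 13 vs 21: take 13 from left. Merged: [2, 2, 5, 5, 12, 13]
Compare 19 vs 21: take 19 from left. Merged: [2, 2, 5, 5, 12, 13, 19]
Compare 22 vs 21: take 21 from right. Merged: [2, 2, 5, 5, 12, 13, 19, 21]
Compare 22 vs 23: take 22 from left. Merged: [2, 2, 5, 5, 12, 13, 19, 21, 22]
Append remaining from right: [23, 26]. Merged: [2, 2, 5, 5, 12, 13, 19, 21, 22, 23, 26]

Final merged array: [2, 2, 5, 5, 12, 13, 19, 21, 22, 23, 26]
Total comparisons: 9

The merged array is [2, 2, 5, 5, 12, 13, 19, 21, 22, 23, 26], requiring 9 comparisons. The merge step runs in O(n) time where n is the total number of elements.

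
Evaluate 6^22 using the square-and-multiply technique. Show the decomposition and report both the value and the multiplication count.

Computing 6^22 by squaring (build up from 6^1; each line after the first costs one multiplication):

6^1 = 6
6^2 = (6^1)^2 = 6^2 = 36
6^4 = (6^2)^2 = 36^2 = 1296
6^5 = 6 * 6^4 = 6 * 1296 = 7776
6^10 = (6^5)^2 = 7776^2 = 60466176
6^11 = 6 * 6^10 = 6 * 60466176 = 362797056
6^22 = (6^11)^2 = 362797056^2 = 131621703842267136

Result: 131621703842267136
Multiplications needed: 6 (6 lines after 6^1)

6^22 = 131621703842267136. Using exponentiation by squaring, this requires 6 multiplications. The key idea: if the exponent is even, square the half-power; if odd, multiply by the base once.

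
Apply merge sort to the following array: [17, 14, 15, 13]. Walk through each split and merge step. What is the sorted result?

Merge sort trace:

Split: [17, 14, 15, 13] -> [17, 14] and [15, 13]
  Split: [17, 14] -> [17] and [14]
  Merge: [17] + [14] -> [14, 17]
  Split: [15, 13] -> [15] and [13]
  Merge: [15] + [13] -> [13, 15]
Merge: [14, 17] + [13, 15] -> [13, 14, 15, 17]

Final sorted array: [13, 14, 15, 17]

The merge sort proceeds by recursively splitting the array and merging sorted halves.
After all merges, the sorted array is [13, 14, 15, 17].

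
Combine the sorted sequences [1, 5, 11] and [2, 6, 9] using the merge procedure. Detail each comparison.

Merging process:

Compare 1 vs 2: take 1 from left. Merged: [1]
Compare 5 vs 2: take 2 from right. Merged: [1, 2]
Compare 5 vs 6: take 5 from left. Merged: [1, 2, 5]
Compare 11 vs 6: take 6 from right. Merged: [1, 2, 5, 6]
Compare 11 vs 9: take 9 from right. Merged: [1, 2, 5, 6, 9]
Append remaining from left: [11]. Merged: [1, 2, 5, 6, 9, 11]

Final merged array: [1, 2, 5, 6, 9, 11]
Total comparisons: 5

The merged array is [1, 2, 5, 6, 9, 11], requiring 5 comparisons. The merge step runs in O(n) time where n is the total number of elements.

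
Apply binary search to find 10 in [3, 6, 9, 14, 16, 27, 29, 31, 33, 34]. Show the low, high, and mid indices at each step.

Binary search for 10 in [3, 6, 9, 14, 16, 27, 29, 31, 33, 34]:

lo=0, hi=9, mid=4, arr[mid]=16 -> 16 > 10, search left half
lo=0, hi=3, mid=1, arr[mid]=6 -> 6 < 10, search right half
lo=2, hi=3, mid=2, arr[mid]=9 -> 9 < 10, search right half
lo=3, hi=3, mid=3, arr[mid]=14 -> 14 > 10, search left half
lo=3 > hi=2, target 10 not found

Binary search determines that 10 is not in the array after 4 comparisons. The search space was exhausted without finding the target.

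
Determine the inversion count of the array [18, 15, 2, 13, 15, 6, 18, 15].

Finding inversions in [18, 15, 2, 13, 15, 6, 18, 15]:

(0, 1): arr[0]=18 > arr[1]=15
(0, 2): arr[0]=18 > arr[2]=2
(0, 3): arr[0]=18 > arr[3]=13
(0, 4): arr[0]=18 > arr[4]=15
(0, 5): arr[0]=18 > arr[5]=6
(0, 7): arr[0]=18 > arr[7]=15
(1, 2): arr[1]=15 > arr[2]=2
(1, 3): arr[1]=15 > arr[3]=13
(1, 5): arr[1]=15 > arr[5]=6
(3, 5): arr[3]=13 > arr[5]=6
(4, 5): arr[4]=15 > arr[5]=6
(6, 7): arr[6]=18 > arr[7]=15

Total inversions: 12

The array has 12 inversion(s): (0,1), (0,2), (0,3), (0,4), (0,5), (0,7), (1,2), (1,3), (1,5), (3,5), (4,5), (6,7). Each pair (i,j) satisfies i < j and arr[i] > arr[j].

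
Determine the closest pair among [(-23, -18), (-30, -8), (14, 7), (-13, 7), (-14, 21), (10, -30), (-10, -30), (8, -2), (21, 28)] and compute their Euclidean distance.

Computing all pairwise distances among 9 points:

d((-23, -18), (-30, -8)) = 12.2066
d((-23, -18), (14, 7)) = 44.6542
d((-23, -18), (-13, 7)) = 26.9258
d((-23, -18), (-14, 21)) = 40.025
d((-23, -18), (10, -30)) = 35.1141
d((-23, -18), (-10, -30)) = 17.6918
d((-23, -18), (8, -2)) = 34.8855
d((-23, -18), (21, 28)) = 63.6553
d((-30, -8), (14, 7)) = 46.4866
d((-30, -8), (-13, 7)) = 22.6716
d((-30, -8), (-14, 21)) = 33.121
d((-30, -8), (10, -30)) = 45.6508
d((-30, -8), (-10, -30)) = 29.7321
d((-30, -8), (8, -2)) = 38.4708
d((-30, -8), (21, 28)) = 62.426
d((14, 7), (-13, 7)) = 27.0
d((14, 7), (-14, 21)) = 31.305
d((14, 7), (10, -30)) = 37.2156
d((14, 7), (-10, -30)) = 44.1022
d((14, 7), (8, -2)) = 10.8167 <-- minimum
d((14, 7), (21, 28)) = 22.1359
d((-13, 7), (-14, 21)) = 14.0357
d((-13, 7), (10, -30)) = 43.566
d((-13, 7), (-10, -30)) = 37.1214
d((-13, 7), (8, -2)) = 22.8473
d((-13, 7), (21, 28)) = 39.9625
d((-14, 21), (10, -30)) = 56.3649
d((-14, 21), (-10, -30)) = 51.1566
d((-14, 21), (8, -2)) = 31.8277
d((-14, 21), (21, 28)) = 35.6931
d((10, -30), (-10, -30)) = 20.0
d((10, -30), (8, -2)) = 28.0713
d((10, -30), (21, 28)) = 59.0339
d((-10, -30), (8, -2)) = 33.2866
d((-10, -30), (21, 28)) = 65.7647
d((8, -2), (21, 28)) = 32.6956

Closest pair: (14, 7) and (8, -2) with distance 10.8167

The closest pair is (14, 7) and (8, -2) with Euclidean distance 10.8167. For 9 points, brute-force pairwise comparison is shown above. For large n, the divide-and-conquer algorithm (sort by x, recurse on halves, check the dividing strip) achieves O(n log n).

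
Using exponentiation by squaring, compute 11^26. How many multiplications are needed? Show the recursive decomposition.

Computing 11^26 by squaring (build up from 11^1; each line after the first costs one multiplication):

11^1 = 11
11^2 = (11^1)^2 = 11^2 = 121
11^3 = 11 * 11^2 = 11 * 121 = 1331
11^6 = (11^3)^2 = 1331^2 = 1771561
11^12 = (11^6)^2 = 1771561^2 = 3138428376721
11^13 = 11 * 11^12 = 11 * 3138428376721 = 34522712143931
11^26 = (11^13)^2 = 34522712143931^2 = 1191817653772720942460132761

Result: 1191817653772720942460132761
Multiplications needed: 6 (6 lines after 11^1)

11^26 = 1191817653772720942460132761. Using exponentiation by squaring, this requires 6 multiplications. The key idea: if the exponent is even, square the half-power; if odd, multiply by the base once.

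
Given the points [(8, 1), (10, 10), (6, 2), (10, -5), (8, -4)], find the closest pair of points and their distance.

Computing all pairwise distances among 5 points:

d((8, 1), (10, 10)) = 9.2195
d((8, 1), (6, 2)) = 2.2361 <-- minimum
d((8, 1), (10, -5)) = 6.3246
d((8, 1), (8, -4)) = 5.0
d((10, 10), (6, 2)) = 8.9443
d((10, 10), (10, -5)) = 15.0
d((10, 10), (8, -4)) = 14.1421
d((6, 2), (10, -5)) = 8.0623
d((6, 2), (8, -4)) = 6.3246
d((10, -5), (8, -4)) = 2.2361 <-- minimum

Minimum distance: 2.2361 (tie among 2 pairs: (8, 1) and (6, 2); (10, -5) and (8, -4))

The minimum Euclidean distance is 2.2361. There is a tie: 2 pairs achieve this minimum — (8, 1) and (6, 2); (10, -5) and (8, -4). Any of these is a valid closest pair. For 5 points, brute-force pairwise comparison is shown above. For large n, the divide-and-conquer algorithm (sort by x, recurse on halves, check the dividing strip) achieves O(n log n).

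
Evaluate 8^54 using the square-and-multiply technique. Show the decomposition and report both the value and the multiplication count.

Computing 8^54 by squaring (build up from 8^1; each line after the first costs one multiplication):

8^1 = 8
8^2 = (8^1)^2 = 8^2 = 64
8^3 = 8 * 8^2 = 8 * 64 = 512
8^6 = (8^3)^2 = 512^2 = 262144
8^12 = (8^6)^2 = 262144^2 = 68719476736
8^13 = 8 * 8^12 = 8 * 68719476736 = 549755813888
8^26 = (8^13)^2 = 549755813888^2 = 302231454903657293676544
8^27 = 8 * 8^26 = 8 * 302231454903657293676544 = 2417851639229258349412352
8^54 = (8^27)^2 = 2417851639229258349412352^2 = 5846006549323611672814739330865132078623730171904

Result: 5846006549323611672814739330865132078623730171904
Multiplications needed: 8 (8 lines after 8^1)

8^54 = 5846006549323611672814739330865132078623730171904. Using exponentiation by squaring, this requires 8 multiplications. The key idea: if the exponent is even, square the half-power; if odd, multiply by the base once.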